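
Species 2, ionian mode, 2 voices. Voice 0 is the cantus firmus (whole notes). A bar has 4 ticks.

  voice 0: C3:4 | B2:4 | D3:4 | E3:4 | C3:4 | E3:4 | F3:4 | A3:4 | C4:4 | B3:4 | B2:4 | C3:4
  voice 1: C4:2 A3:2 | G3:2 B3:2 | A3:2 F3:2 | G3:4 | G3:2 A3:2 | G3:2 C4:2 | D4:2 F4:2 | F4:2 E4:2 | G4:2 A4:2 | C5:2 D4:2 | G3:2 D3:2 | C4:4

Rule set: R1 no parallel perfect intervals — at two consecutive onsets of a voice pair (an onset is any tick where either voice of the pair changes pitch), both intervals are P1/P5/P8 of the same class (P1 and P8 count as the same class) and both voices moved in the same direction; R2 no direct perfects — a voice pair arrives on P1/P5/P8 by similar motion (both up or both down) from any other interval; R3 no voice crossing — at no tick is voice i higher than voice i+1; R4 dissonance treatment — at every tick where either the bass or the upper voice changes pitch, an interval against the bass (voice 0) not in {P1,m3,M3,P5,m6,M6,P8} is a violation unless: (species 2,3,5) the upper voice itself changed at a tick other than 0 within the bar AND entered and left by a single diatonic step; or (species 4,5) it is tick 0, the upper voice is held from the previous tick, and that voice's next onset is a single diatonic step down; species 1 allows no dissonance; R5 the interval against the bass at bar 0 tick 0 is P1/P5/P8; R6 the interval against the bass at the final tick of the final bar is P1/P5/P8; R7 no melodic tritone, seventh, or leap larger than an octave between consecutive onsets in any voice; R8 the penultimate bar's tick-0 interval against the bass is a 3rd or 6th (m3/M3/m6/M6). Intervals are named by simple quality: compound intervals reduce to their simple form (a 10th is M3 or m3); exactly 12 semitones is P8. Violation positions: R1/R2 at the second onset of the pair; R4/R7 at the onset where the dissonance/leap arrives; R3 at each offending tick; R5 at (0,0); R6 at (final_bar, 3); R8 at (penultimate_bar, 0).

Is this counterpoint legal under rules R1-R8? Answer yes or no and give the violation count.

bar 0: v0=C3 v1=C4 (P8)
bar 1: v0=B2 v1=G3 (m6)
bar 2: v0=D3 v1=A3 (P5)
bar 3: v0=E3 v1=G3 (m3)
bar 4: v0=C3 v1=G3 (P5)
bar 5: v0=E3 v1=G3 (m3)
bar 6: v0=F3 v1=D4 (M6)
bar 7: v0=A3 v1=F4 (m6)
bar 8: v0=C4 v1=G4 (P5)
bar 9: v0=B3 v1=C5 (m2)
bar 10: v0=B2 v1=G3 (m6)
bar 11: v0=C3 v1=C4 (P8)
  R1 @ bar8.0: A3/E4 P5 -> C4/G4 P5 similar
  R4 @ bar9.0: B3/C5 m2 untreated
  R7 @ bar9.2: C5->D4 leap 10st
  R2 @ bar11.0: B2/D3 m3 -> C3/C4 P8 similar
  R7 @ bar11.0: D3->C4 leap 10st

No (5 violations)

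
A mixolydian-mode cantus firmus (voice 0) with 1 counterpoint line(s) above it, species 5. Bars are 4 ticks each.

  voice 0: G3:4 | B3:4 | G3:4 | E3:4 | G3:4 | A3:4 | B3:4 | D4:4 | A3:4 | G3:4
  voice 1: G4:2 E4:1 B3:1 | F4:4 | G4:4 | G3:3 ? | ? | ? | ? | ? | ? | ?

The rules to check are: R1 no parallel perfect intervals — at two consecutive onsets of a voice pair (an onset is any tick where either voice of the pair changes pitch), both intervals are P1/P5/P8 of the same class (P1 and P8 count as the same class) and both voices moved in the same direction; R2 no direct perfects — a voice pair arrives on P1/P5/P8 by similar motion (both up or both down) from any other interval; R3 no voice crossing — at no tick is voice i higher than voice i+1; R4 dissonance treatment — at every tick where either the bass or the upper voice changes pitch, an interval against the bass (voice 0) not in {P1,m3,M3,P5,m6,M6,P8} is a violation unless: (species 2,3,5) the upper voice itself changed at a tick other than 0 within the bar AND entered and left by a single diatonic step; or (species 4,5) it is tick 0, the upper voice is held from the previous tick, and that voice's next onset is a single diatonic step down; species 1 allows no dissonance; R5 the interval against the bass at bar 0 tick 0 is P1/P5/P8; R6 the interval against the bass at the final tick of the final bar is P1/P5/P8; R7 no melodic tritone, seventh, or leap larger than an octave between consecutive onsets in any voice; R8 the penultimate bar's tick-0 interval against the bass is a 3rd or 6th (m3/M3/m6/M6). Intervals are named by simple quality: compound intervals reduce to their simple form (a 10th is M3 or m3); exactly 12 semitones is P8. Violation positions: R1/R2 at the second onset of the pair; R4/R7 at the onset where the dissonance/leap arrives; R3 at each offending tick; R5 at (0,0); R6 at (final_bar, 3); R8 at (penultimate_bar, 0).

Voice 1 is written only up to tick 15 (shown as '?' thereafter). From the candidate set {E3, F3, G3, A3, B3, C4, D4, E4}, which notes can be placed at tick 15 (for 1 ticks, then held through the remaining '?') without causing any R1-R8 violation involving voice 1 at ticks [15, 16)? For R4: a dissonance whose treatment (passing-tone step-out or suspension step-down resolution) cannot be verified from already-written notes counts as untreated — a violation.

E3: legal
F3: violates R4
G3: legal
A3: violates R4
B3: legal
C4: legal
D4: violates R4
E4: legal

{B3, C4, E3, E4, G3}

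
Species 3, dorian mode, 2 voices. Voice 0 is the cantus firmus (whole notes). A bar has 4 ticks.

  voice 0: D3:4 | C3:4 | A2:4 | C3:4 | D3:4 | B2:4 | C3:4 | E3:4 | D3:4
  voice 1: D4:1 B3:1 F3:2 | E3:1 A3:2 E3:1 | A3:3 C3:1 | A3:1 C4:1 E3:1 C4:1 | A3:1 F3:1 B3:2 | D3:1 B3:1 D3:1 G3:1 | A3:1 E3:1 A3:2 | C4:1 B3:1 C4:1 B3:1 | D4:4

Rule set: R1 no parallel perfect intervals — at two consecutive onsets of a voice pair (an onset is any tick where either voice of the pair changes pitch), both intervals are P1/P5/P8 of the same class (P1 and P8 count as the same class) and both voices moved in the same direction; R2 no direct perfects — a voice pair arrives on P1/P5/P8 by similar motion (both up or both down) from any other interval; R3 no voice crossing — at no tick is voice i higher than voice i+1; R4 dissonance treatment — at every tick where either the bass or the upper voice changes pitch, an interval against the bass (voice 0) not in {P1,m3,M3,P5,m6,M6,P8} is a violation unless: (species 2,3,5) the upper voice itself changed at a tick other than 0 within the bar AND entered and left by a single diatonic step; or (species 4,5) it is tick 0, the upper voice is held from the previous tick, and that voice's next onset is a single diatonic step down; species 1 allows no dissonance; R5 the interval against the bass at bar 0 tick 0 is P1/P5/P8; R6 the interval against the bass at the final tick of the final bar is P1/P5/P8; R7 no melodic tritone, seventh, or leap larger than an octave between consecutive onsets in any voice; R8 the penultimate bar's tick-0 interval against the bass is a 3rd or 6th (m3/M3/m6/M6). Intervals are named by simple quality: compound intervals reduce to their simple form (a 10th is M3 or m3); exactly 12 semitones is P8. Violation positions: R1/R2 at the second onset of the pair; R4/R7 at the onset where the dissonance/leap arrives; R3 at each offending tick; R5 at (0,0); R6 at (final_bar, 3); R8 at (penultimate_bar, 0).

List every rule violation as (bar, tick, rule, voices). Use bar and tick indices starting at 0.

(0, 2, R7, (1,))
(4, 2, R7, (1,))

bar 0: v0=D3 v1=D4 downbeat P8
bar 1: v0=C3 v1=E3 downbeat M3
bar 2: v0=A2 v1=A3 downbeat P8
bar 3: v0=C3 v1=A3 downbeat M6
bar 4: v0=D3 v1=A3 downbeat P5
bar 5: v0=B2 v1=D3 downbeat m3
bar 6: v0=C3 v1=A3 downbeat M6
bar 7: v0=E3 v1=C4 downbeat m6
bar 8: v0=D3 v1=D4 downbeat P8
  -> R7 @ bar 0 tick 2 v(1,): B3->F3 leap 6st
  -> R7 @ bar 4 tick 2 v(1,): F3->B3 leap 6st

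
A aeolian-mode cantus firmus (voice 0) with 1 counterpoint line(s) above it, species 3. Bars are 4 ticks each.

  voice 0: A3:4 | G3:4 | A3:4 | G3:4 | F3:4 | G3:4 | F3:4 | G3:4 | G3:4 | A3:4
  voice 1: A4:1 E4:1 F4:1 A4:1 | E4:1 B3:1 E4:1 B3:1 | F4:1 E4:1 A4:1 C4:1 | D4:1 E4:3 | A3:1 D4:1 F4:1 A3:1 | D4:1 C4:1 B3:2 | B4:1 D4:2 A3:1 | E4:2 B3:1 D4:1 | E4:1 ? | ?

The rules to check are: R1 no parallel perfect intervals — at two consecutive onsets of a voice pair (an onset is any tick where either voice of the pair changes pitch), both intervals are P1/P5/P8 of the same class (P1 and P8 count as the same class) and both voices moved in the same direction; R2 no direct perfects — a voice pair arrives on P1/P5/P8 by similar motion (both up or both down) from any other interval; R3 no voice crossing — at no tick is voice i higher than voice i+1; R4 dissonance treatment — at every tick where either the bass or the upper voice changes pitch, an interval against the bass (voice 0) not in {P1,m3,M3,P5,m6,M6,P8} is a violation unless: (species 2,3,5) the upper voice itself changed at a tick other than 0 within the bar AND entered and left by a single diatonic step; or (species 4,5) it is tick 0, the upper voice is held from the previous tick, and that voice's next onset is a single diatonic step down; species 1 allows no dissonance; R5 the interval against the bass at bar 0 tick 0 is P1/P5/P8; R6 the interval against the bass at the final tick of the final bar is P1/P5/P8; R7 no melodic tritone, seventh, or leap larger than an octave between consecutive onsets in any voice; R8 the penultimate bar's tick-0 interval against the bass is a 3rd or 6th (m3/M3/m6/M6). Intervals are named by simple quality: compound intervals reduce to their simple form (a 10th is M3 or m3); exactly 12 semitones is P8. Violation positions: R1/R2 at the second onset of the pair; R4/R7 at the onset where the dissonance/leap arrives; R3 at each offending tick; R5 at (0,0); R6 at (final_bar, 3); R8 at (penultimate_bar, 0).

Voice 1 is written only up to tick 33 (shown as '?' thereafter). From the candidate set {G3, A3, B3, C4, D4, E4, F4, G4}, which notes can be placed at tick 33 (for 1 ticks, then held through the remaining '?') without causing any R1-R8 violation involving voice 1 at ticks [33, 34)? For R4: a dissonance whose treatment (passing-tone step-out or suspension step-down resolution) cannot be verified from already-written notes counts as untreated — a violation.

{B3, D4, E4, G3, G4}

G3: legal
A3: violates R4
B3: legal
C4: violates R4
D4: legal
E4: legal
F4: violates R4
G4: legal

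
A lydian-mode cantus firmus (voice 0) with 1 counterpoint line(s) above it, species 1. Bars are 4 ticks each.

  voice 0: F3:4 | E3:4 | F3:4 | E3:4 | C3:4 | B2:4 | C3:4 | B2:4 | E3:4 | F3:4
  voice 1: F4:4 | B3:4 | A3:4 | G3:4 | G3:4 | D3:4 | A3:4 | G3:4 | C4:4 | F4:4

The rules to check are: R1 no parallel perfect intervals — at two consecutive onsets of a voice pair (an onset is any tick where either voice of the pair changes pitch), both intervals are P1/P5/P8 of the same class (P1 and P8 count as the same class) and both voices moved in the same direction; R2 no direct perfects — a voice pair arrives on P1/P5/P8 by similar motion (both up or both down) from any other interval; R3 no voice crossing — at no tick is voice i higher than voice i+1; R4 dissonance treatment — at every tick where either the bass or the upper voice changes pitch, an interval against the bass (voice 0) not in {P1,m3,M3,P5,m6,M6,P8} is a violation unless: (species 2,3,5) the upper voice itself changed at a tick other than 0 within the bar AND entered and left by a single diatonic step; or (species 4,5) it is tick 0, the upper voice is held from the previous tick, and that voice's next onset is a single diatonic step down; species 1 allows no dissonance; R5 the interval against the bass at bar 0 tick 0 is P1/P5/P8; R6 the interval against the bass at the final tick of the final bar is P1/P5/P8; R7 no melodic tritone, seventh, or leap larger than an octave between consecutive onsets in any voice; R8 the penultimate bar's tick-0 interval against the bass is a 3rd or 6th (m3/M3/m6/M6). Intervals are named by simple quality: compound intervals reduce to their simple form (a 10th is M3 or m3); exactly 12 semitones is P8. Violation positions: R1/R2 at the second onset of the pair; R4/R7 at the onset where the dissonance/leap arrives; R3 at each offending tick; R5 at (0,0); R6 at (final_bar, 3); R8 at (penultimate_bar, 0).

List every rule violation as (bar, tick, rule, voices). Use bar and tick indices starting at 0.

bar 0: v0=F3 v1=F4 downbeat P8
bar 1: v0=E3 v1=B3 downbeat P5
bar 2: v0=F3 v1=A3 downbeat M3
bar 3: v0=E3 v1=G3 downbeat m3
bar 4: v0=C3 v1=G3 downbeat P5
bar 5: v0=B2 v1=D3 downbeat m3
bar 6: v0=C3 v1=A3 downbeat M6
bar 7: v0=B2 v1=G3 downbeat m6
bar 8: v0=E3 v1=C4 downbeat m6
bar 9: v0=F3 v1=F4 downbeat P8
  -> R2 @ bar 1 tick 0 v(0, 1): F3/F4 P8 -> E3/B3 P5 similar
  -> R7 @ bar 1 tick 0 v(1,): F4->B3 leap 6st
  -> R2 @ bar 9 tick 0 v(0, 1): E3/C4 m6 -> F3/F4 P8 similar

(1, 0, R2, (0, 1))
(1, 0, R7, (1,))
(9, 0, R2, (0, 1))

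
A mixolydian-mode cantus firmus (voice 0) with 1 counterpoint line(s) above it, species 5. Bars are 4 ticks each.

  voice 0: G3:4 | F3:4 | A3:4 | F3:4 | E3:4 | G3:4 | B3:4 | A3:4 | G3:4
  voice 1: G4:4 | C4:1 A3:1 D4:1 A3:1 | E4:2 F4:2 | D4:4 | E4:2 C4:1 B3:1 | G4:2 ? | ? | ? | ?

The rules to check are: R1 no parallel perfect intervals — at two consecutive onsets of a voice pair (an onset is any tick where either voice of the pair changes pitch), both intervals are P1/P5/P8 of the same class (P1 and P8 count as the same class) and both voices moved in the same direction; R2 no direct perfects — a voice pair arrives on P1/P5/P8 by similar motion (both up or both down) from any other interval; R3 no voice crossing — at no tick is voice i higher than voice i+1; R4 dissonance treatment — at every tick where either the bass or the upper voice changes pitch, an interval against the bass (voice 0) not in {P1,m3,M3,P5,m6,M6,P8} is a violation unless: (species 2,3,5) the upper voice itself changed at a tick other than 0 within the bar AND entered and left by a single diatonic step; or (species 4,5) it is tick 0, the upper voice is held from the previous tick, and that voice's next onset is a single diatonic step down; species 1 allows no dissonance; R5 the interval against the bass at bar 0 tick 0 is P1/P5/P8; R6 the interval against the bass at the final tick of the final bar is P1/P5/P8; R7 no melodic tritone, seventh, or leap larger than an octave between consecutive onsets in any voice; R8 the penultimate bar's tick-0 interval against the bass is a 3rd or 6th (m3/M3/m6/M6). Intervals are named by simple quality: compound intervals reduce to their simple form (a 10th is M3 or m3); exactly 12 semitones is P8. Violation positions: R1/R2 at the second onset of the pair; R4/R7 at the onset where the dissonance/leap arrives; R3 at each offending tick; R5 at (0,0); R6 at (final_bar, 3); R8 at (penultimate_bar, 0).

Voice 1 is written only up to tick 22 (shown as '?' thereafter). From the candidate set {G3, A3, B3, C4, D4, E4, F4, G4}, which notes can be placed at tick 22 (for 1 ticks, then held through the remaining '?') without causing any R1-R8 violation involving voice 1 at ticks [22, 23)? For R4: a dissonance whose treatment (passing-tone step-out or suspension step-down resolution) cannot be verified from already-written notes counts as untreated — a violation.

G3: legal
A3: violates R4,R7
B3: legal
C4: violates R4
D4: legal
E4: legal
F4: violates R4
G4: legal

{B3, D4, E4, G3, G4}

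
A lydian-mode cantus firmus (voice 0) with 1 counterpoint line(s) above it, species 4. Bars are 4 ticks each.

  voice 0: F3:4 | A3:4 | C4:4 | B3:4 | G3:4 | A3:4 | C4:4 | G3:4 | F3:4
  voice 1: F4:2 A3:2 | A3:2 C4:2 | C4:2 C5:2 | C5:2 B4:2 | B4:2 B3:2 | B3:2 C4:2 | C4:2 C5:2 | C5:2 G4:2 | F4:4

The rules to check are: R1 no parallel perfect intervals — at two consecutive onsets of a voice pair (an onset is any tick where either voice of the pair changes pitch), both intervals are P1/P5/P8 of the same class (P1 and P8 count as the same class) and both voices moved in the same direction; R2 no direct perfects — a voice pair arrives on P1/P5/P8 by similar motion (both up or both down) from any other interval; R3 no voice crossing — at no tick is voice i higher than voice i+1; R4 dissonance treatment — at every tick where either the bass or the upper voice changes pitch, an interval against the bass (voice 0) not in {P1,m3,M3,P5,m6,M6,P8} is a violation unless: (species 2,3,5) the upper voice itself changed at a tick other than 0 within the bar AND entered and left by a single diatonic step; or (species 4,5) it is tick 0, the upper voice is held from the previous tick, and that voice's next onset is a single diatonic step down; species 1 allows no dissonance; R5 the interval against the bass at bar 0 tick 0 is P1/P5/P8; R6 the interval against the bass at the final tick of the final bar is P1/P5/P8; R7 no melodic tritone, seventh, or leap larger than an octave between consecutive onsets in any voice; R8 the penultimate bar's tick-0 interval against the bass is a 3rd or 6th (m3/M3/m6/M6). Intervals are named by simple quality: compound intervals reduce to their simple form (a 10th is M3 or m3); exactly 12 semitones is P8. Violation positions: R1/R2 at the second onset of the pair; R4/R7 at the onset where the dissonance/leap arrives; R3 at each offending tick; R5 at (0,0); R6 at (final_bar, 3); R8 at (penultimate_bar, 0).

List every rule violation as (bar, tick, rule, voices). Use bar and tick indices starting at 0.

(5, 0, R4, (0, 1))
(7, 0, R4, (0, 1))
(7, 0, R8, (0, 1))
(8, 0, R1, (0, 1))

bar 0: v0=F3 v1=F4 downbeat P8
bar 1: v0=A3 v1=A3 downbeat P1
bar 2: v0=C4 v1=C4 downbeat P1
bar 3: v0=B3 v1=C5 downbeat m2
bar 4: v0=G3 v1=B4 downbeat M3
bar 5: v0=A3 v1=B3 downbeat M2
bar 6: v0=C4 v1=C4 downbeat P1
bar 7: v0=G3 v1=C5 downbeat P4
bar 8: v0=F3 v1=F4 downbeat P8
  -> R4 @ bar 5 tick 0 v(0, 1): A3/B3 M2 untreated
  -> R4 @ bar 7 tick 0 v(0, 1): G3/C5 P4 untreated
  -> R8 @ bar 7 tick 0 v(0, 1): penult P4 not 3rd/6th
  -> R1 @ bar 8 tick 0 v(0, 1): G3/G4 P8 -> F3/F4 P8 similar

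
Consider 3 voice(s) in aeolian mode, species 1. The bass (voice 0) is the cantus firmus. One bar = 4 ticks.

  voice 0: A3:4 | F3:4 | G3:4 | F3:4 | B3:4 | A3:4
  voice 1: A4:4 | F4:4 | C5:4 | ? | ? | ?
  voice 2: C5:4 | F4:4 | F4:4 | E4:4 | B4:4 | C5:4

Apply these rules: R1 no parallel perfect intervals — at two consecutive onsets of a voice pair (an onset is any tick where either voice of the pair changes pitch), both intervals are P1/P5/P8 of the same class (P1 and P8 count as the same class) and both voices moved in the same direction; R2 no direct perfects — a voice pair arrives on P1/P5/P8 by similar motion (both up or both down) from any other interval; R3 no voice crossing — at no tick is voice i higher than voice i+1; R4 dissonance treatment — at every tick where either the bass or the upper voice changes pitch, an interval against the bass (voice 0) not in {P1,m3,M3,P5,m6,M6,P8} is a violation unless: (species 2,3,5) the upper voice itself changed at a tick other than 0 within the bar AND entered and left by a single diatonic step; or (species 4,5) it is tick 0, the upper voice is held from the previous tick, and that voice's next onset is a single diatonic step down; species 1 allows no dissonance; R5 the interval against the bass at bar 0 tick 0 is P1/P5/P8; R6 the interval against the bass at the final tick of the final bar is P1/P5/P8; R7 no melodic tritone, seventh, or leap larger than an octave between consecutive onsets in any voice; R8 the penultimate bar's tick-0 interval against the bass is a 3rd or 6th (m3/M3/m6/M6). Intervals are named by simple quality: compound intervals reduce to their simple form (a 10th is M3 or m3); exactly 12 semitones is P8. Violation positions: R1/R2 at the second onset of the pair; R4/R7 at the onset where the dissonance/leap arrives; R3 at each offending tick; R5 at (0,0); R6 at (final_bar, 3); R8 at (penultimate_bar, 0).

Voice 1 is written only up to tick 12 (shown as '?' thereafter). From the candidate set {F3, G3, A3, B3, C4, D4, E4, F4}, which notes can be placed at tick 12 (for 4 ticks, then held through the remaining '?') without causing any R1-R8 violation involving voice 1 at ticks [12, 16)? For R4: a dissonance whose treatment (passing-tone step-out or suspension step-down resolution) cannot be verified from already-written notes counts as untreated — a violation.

{}

F3: violates R2,R7
G3: violates R4,R7
A3: violates R1,R7
B3: violates R4,R7
C4: violates R2
D4: violates R7
E4: violates R2,R4
F4: violates R2,R3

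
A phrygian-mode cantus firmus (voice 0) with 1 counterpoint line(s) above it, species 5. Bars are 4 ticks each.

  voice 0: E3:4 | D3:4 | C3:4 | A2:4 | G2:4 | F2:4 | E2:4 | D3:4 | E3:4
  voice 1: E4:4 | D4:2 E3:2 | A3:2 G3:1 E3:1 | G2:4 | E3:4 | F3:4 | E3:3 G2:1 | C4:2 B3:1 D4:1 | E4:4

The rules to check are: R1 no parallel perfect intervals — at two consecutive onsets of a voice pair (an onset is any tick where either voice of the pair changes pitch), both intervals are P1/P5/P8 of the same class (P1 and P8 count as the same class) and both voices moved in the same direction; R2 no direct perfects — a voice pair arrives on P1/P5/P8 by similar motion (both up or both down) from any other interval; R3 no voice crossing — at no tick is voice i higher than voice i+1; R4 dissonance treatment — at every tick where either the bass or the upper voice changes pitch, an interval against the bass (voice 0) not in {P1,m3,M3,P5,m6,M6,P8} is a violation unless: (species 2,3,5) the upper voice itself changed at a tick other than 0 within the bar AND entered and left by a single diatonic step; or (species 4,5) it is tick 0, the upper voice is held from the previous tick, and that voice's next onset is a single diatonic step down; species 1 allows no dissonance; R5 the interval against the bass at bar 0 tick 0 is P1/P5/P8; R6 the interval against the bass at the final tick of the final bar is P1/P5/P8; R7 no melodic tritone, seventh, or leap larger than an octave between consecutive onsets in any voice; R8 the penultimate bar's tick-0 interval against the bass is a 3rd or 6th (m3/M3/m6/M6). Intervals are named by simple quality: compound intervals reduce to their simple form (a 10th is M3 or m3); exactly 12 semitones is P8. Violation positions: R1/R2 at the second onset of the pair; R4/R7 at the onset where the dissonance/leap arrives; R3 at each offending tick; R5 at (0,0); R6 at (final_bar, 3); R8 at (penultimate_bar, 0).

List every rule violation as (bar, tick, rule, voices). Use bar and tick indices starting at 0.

(1, 0, R1, (0, 1))
(1, 2, R4, (0, 1))
(1, 2, R7, (1,))
(3, 0, R3, (0, 1))
(3, 0, R4, (0, 1))
(3, 1, R3, (0, 1))
(3, 2, R3, (0, 1))
(3, 3, R3, (0, 1))
(6, 0, R1, (0, 1))
(7, 0, R4, (0, 1))
(7, 0, R7, (0,))
(7, 0, R7, (1,))
(7, 0, R8, (0, 1))
(8, 0, R1, (0, 1))

bar 0: v0=E3 v1=E4 downbeat P8
bar 1: v0=D3 v1=D4 downbeat P8
bar 2: v0=C3 v1=A3 downbeat M6
bar 3: v0=A2 v1=G2 downbeat M2
bar 4: v0=G2 v1=E3 downbeat M6
bar 5: v0=F2 v1=F3 downbeat P8
bar 6: v0=E2 v1=E3 downbeat P8
bar 7: v0=D3 v1=C4 downbeat m7
bar 8: v0=E3 v1=E4 downbeat P8
  -> R1 @ bar 1 tick 0 v(0, 1): E3/E4 P8 -> D3/D4 P8 similar
  -> R4 @ bar 1 tick 2 v(0, 1): D3/E3 M2 untreated
  -> R7 @ bar 1 tick 2 v(1,): D4->E3 leap 10st
  -> R3 @ bar 3 tick 0 v(0, 1): A2 above G2
  -> R4 @ bar 3 tick 0 v(0, 1): A2/G2 M2 untreated
  -> R3 @ bar 3 tick 1 v(0, 1): A2 above G2
  -> R3 @ bar 3 tick 2 v(0, 1): A2 above G2
  -> R3 @ bar 3 tick 3 v(0, 1): A2 above G2
  -> R1 @ bar 6 tick 0 v(0, 1): F2/F3 P8 -> E2/E3 P8 similar
  -> R4 @ bar 7 tick 0 v(0, 1): D3/C4 m7 untreated
  -> R7 @ bar 7 tick 0 v(0,): E2->D3 leap 10st
  -> R7 @ bar 7 tick 0 v(1,): G2->C4 leap 17st
  -> R8 @ bar 7 tick 0 v(0, 1): penult m7 not 3rd/6th
  -> R1 @ bar 8 tick 0 v(0, 1): D3/D4 P8 -> E3/E4 P8 similar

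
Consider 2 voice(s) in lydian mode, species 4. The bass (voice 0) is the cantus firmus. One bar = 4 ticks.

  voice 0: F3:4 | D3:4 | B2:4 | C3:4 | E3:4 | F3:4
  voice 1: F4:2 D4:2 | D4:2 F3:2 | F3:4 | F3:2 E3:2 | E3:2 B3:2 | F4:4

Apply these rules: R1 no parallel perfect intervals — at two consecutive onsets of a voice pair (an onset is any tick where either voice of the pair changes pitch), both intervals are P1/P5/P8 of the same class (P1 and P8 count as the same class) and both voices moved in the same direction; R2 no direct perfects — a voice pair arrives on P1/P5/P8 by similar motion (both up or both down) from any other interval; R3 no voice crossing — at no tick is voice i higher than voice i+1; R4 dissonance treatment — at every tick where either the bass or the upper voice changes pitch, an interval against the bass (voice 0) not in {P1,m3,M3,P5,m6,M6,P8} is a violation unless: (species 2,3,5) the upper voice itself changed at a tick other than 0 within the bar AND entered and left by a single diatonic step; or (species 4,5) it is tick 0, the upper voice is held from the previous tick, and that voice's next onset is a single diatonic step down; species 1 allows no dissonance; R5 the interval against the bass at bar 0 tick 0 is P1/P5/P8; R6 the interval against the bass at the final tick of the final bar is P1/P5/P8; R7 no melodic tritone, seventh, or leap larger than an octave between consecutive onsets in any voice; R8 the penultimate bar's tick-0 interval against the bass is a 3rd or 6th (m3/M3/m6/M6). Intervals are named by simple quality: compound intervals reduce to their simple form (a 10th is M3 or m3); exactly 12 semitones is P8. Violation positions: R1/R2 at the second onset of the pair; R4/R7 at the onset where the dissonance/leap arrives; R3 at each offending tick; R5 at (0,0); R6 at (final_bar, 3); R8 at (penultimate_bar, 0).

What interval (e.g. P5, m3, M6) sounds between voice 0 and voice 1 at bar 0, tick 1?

P8

voice 0=F3 voice 1=F4 -> P8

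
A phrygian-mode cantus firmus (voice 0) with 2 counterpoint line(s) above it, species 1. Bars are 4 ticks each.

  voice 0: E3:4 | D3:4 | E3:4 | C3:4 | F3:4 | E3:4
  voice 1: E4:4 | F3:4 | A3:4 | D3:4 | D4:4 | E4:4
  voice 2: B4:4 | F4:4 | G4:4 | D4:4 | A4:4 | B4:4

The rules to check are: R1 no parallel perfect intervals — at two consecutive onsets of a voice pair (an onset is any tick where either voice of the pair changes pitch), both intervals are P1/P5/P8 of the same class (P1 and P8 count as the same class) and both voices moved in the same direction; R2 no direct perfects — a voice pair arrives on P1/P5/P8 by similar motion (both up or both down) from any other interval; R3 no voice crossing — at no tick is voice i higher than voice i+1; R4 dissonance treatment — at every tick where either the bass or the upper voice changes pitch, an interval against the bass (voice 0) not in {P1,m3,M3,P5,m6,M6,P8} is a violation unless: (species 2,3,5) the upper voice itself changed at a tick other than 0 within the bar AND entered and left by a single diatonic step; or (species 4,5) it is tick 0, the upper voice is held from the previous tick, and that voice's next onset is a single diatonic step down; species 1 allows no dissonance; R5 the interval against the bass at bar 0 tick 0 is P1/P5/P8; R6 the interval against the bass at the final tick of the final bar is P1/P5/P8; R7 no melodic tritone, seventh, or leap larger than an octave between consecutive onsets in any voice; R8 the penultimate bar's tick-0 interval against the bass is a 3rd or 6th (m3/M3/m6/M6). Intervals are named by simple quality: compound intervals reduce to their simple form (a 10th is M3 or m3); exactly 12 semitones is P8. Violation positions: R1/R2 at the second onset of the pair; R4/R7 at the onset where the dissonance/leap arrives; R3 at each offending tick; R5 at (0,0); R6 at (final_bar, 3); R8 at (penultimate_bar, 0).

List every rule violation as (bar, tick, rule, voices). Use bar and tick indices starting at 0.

(1, 0, R2, (1, 2))
(1, 0, R7, (1,))
(1, 0, R7, (2,))
(2, 0, R4, (0, 1))
(3, 0, R2, (1, 2))
(3, 0, R4, (0, 1))
(3, 0, R4, (0, 2))
(4, 0, R2, (1, 2))
(5, 0, R1, (1, 2))

bar 0: v0=E3 v1=E4 v2=B4 downbeat P5
bar 1: v0=D3 v1=F3 v2=F4 downbeat m3
bar 2: v0=E3 v1=A3 v2=G4 downbeat m3
bar 3: v0=C3 v1=D3 v2=D4 downbeat M2
bar 4: v0=F3 v1=D4 v2=A4 downbeat M3
bar 5: v0=E3 v1=E4 v2=B4 downbeat P5
  -> R2 @ bar 1 tick 0 v(1, 2): E4/B4 P5 -> F3/F4 P8 similar
  -> R7 @ bar 1 tick 0 v(1,): E4->F3 leap 11st
  -> R7 @ bar 1 tick 0 v(2,): B4->F4 leap 6st
  -> R4 @ bar 2 tick 0 v(0, 1): E3/A3 P4 untreated
  -> R2 @ bar 3 tick 0 v(1, 2): A3/G4 m7 -> D3/D4 P8 similar
  -> R4 @ bar 3 tick 0 v(0, 1): C3/D3 M2 untreated
  -> R4 @ bar 3 tick 0 v(0, 2): C3/D4 M2 untreated
  -> R2 @ bar 4 tick 0 v(1, 2): D3/D4 P8 -> D4/A4 P5 similar
  -> R1 @ bar 5 tick 0 v(1, 2): D4/A4 P5 -> E4/B4 P5 similar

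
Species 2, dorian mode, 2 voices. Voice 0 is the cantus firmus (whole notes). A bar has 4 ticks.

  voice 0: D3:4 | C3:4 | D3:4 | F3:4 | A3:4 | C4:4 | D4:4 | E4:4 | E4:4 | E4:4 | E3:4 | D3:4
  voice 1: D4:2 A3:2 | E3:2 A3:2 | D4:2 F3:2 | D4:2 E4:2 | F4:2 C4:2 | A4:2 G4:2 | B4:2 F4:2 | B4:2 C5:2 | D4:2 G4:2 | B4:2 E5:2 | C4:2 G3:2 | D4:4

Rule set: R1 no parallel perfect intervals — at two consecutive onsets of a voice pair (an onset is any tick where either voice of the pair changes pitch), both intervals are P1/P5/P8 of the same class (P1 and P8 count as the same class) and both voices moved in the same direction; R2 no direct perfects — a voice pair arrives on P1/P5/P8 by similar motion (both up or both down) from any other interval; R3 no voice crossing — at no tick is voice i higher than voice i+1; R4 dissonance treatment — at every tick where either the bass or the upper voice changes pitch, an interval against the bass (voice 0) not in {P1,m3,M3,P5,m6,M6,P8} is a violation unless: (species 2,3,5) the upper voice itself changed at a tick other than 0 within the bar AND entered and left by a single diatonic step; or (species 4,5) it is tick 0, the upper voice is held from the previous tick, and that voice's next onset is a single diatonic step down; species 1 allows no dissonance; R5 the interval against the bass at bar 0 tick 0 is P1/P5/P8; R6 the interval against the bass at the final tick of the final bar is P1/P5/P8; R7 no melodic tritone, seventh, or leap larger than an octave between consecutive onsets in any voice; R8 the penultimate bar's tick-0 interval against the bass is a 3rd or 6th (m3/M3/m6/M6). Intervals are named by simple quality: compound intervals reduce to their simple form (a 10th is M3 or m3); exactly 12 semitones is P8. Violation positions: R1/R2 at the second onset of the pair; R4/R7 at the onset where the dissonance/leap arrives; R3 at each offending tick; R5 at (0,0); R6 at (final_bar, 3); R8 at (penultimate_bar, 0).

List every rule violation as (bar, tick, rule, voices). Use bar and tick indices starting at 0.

(2, 0, R2, (0, 1))
(6, 2, R7, (1,))
(7, 0, R2, (0, 1))
(7, 0, R7, (1,))
(8, 0, R3, (0, 1))
(8, 0, R4, (0, 1))
(8, 0, R7, (1,))
(8, 1, R3, (0, 1))
(10, 0, R7, (1,))

bar 0: v0=D3 v1=D4 downbeat P8
bar 1: v0=C3 v1=E3 downbeat M3
bar 2: v0=D3 v1=D4 downbeat P8
bar 3: v0=F3 v1=D4 downbeat M6
bar 4: v0=A3 v1=F4 downbeat m6
bar 5: v0=C4 v1=A4 downbeat M6
bar 6: v0=D4 v1=B4 downbeat M6
bar 7: v0=E4 v1=B4 downbeat P5
bar 8: v0=E4 v1=D4 downbeat M2
bar 9: v0=E4 v1=B4 downbeat P5
bar 10: v0=E3 v1=C4 downbeat m6
bar 11: v0=D3 v1=D4 downbeat P8
  -> R2 @ bar 2 tick 0 v(0, 1): C3/A3 M6 -> D3/D4 P8 similar
  -> R7 @ bar 6 tick 2 v(1,): B4->F4 leap 6st
  -> R2 @ bar 7 tick 0 v(0, 1): D4/F4 m3 -> E4/B4 P5 similar
  -> R7 @ bar 7 tick 0 v(1,): F4->B4 leap 6st
  -> R3 @ bar 8 tick 0 v(0, 1): E4 above D4
  -> R4 @ bar 8 tick 0 v(0, 1): E4/D4 M2 untreated
  -> R7 @ bar 8 tick 0 v(1,): C5->D4 leap 10st
  -> R3 @ bar 8 tick 1 v(0, 1): E4 above D4
  -> R7 @ bar 10 tick 0 v(1,): E5->C4 leap 16st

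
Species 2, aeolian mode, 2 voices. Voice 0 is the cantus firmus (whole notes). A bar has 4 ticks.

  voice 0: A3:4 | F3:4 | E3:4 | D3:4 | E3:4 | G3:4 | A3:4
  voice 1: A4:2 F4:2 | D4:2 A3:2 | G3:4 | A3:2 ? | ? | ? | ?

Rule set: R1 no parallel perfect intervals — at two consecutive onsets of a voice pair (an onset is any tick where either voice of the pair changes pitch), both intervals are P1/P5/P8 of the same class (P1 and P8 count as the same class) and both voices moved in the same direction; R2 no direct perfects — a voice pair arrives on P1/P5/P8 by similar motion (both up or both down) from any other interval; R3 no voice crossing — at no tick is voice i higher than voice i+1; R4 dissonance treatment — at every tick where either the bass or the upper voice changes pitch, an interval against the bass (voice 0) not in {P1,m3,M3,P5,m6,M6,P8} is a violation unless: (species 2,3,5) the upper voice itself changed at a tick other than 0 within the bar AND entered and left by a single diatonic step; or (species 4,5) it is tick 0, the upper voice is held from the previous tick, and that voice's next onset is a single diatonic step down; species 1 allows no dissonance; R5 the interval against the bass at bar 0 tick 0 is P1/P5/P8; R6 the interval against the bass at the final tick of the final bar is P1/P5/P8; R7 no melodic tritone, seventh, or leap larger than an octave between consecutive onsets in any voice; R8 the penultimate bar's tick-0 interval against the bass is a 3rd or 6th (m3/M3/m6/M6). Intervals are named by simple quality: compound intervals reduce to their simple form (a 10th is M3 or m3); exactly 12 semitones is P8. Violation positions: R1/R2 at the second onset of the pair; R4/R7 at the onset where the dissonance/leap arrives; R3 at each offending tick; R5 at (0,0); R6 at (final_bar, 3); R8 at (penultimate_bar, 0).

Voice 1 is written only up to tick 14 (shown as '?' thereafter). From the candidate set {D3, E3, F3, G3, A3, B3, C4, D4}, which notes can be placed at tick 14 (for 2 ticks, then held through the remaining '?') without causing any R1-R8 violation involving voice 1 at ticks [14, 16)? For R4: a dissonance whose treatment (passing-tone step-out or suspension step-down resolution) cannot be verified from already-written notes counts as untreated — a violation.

D3: legal
E3: violates R4
F3: legal
G3: violates R4
A3: legal
B3: legal
C4: violates R4
D4: legal

{A3, B3, D3, D4, F3}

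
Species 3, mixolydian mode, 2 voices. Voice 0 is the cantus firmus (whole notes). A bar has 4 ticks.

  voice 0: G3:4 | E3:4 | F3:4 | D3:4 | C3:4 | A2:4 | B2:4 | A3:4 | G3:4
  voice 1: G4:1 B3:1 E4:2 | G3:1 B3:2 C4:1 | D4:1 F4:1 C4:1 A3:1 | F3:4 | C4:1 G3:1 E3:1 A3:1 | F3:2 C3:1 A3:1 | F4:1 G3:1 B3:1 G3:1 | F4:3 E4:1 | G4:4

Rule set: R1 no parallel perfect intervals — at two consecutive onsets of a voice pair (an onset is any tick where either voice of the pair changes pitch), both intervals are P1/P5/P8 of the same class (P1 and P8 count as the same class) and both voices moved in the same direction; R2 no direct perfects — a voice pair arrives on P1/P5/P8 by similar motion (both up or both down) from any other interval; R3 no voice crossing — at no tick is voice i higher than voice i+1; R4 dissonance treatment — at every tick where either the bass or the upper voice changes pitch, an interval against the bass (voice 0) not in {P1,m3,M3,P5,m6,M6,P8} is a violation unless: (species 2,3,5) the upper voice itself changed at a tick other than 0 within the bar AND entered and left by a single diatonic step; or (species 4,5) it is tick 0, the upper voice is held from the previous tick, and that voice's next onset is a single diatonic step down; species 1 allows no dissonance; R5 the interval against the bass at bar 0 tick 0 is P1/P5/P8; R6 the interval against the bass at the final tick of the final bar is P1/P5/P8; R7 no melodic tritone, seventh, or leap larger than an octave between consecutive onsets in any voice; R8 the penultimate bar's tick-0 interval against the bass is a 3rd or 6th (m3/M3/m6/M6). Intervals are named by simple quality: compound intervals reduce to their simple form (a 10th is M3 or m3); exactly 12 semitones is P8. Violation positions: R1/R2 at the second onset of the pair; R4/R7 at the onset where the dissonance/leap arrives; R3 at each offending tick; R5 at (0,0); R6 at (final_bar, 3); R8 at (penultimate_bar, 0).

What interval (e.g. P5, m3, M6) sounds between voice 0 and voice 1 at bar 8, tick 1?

P8

voice 0=G3 voice 1=G4 -> P8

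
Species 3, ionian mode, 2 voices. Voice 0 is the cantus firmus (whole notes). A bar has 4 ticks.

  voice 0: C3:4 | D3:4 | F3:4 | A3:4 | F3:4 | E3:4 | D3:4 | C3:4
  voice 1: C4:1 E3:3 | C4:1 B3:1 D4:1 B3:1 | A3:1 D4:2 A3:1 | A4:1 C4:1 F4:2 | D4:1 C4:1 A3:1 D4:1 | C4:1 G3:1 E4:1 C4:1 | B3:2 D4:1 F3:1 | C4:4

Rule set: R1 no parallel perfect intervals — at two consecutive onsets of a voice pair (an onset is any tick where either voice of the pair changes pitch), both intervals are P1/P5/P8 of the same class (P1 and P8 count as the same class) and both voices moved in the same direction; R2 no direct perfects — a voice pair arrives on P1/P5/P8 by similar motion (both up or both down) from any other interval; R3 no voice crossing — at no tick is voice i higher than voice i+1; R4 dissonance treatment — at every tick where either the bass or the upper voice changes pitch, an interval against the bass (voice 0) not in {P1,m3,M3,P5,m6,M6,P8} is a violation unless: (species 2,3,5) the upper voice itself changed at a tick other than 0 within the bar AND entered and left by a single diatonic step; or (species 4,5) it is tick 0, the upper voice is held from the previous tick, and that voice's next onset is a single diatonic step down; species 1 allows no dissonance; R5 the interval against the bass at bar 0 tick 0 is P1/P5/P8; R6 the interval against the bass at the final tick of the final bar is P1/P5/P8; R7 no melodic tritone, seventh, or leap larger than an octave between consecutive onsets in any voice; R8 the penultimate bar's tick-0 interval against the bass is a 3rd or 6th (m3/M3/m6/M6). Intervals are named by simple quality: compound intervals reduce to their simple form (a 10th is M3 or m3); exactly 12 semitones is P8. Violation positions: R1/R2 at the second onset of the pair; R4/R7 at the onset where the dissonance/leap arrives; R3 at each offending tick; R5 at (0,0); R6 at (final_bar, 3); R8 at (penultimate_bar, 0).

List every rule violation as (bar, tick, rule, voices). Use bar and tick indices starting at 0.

bar 0: v0=C3 v1=C4 downbeat P8
bar 1: v0=D3 v1=C4 downbeat m7
bar 2: v0=F3 v1=A3 downbeat M3
bar 3: v0=A3 v1=A4 downbeat P8
bar 4: v0=F3 v1=D4 downbeat M6
bar 5: v0=E3 v1=C4 downbeat m6
bar 6: v0=D3 v1=B3 downbeat M6
bar 7: v0=C3 v1=C4 downbeat P8
  -> R4 @ bar 1 tick 0 v(0, 1): D3/C4 m7 untreated
  -> R2 @ bar 3 tick 0 v(0, 1): F3/A3 M3 -> A3/A4 P8 similar

(1, 0, R4, (0, 1))
(3, 0, R2, (0, 1))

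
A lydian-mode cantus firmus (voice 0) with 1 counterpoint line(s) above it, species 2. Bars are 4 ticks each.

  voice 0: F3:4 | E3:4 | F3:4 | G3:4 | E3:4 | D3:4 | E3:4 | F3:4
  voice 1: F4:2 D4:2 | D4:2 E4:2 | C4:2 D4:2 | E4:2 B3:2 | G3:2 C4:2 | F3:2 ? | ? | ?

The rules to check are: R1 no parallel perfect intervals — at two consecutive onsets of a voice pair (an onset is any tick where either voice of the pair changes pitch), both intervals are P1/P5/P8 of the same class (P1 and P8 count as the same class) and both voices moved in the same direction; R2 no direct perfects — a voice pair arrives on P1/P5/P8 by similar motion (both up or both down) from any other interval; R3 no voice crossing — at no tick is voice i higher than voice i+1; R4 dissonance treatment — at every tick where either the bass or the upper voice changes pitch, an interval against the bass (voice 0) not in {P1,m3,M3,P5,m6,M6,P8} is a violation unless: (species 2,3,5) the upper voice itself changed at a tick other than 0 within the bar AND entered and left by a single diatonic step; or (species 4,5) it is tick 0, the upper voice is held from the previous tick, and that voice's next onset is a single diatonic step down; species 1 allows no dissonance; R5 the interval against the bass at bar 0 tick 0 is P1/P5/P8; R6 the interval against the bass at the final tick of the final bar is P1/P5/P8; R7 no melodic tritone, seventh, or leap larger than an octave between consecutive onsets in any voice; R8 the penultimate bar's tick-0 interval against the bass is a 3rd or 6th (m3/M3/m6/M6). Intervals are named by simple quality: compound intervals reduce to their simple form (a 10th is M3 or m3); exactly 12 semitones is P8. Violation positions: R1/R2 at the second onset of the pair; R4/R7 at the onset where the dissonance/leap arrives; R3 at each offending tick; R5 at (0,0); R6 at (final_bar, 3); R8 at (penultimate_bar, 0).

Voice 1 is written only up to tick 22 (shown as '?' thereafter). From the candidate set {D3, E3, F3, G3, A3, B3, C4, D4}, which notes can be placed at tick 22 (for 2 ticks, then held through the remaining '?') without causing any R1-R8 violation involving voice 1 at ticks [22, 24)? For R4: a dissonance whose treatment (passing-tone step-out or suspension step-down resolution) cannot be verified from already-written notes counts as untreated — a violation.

{A3, D3, D4, F3}

D3: legal
E3: violates R4
F3: legal
G3: violates R4
A3: legal
B3: violates R7
C4: violates R4
D4: legal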